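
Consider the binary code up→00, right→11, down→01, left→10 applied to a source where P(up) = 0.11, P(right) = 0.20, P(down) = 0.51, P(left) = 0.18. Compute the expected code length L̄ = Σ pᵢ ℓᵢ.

L̄ = Σ pᵢ·ℓᵢ = 0.11·2 + 0.20·2 + 0.51·2 + 0.18·2 = 2 bits/symbol.

2 bits/symbol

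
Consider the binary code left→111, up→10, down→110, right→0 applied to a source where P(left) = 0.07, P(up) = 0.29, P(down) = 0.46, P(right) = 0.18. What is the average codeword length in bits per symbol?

2.35 bits/symbol

L̄ = Σ pᵢ·ℓᵢ = 0.07·3 + 0.29·2 + 0.46·3 + 0.18·1 = 2.35 bits/symbol.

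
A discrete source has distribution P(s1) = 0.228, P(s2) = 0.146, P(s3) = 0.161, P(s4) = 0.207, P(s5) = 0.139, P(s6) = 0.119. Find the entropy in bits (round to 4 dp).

H = −Σ pᵢ log₂ pᵢ.
−0.228·log₂(0.228) = 0.4863
−0.146·log₂(0.146) = 0.4053
−0.161·log₂(0.161) = 0.4242
−0.207·log₂(0.207) = 0.4704
−0.139·log₂(0.139) = 0.3957
−0.119·log₂(0.119) = 0.3654
Sum ≈ 2.5473 → 2.5473 bits.

2.5473 bits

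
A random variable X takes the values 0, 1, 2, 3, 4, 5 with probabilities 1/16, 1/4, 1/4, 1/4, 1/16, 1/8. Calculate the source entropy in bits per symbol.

Each probability is a power of 1/2, so log₂(1/p) is an integer.
H = Σ p·log₂(1/p) = 1/16·4 + 1/4·2 + 1/4·2 + 1/4·2 + 1/16·4 + 1/8·3 = 2.375 bits.

2.375 bits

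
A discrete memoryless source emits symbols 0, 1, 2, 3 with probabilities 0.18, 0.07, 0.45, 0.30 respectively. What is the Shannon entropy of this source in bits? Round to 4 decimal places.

H = −Σ pᵢ log₂ pᵢ.
−0.18·log₂(0.18) = 0.4453
−0.07·log₂(0.07) = 0.2686
−0.45·log₂(0.45) = 0.5184
−0.30·log₂(0.30) = 0.5211
Sum ≈ 1.7534 → 1.7534 bits.

1.7534 bits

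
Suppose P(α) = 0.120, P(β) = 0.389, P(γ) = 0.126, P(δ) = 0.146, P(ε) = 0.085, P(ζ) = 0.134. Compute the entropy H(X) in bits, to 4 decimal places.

H = −Σ pᵢ log₂ pᵢ.
−0.120·log₂(0.120) = 0.3671
−0.389·log₂(0.389) = 0.5299
−0.126·log₂(0.126) = 0.3766
−0.146·log₂(0.146) = 0.4053
−0.085·log₂(0.085) = 0.3023
−0.134·log₂(0.134) = 0.3886
Sum ≈ 2.3696 → 2.3696 bits.

2.3696 bits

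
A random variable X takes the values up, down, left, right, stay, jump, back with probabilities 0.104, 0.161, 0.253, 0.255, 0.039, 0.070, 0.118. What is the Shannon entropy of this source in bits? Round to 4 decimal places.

H = −Σ pᵢ log₂ pᵢ.
−0.104·log₂(0.104) = 0.3396
−0.161·log₂(0.161) = 0.4242
−0.253·log₂(0.253) = 0.5016
−0.255·log₂(0.255) = 0.5027
−0.039·log₂(0.039) = 0.1825
−0.070·log₂(0.070) = 0.2686
−0.118·log₂(0.118) = 0.3638
Sum ≈ 2.5831 → 2.5831 bits.

2.5831 bits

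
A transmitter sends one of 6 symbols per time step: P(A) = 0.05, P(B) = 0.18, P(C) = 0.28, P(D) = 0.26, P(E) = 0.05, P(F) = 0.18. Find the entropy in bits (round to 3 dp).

2.342 bits

H = −Σ pᵢ log₂ pᵢ.
−0.05·log₂(0.05) = 0.2161
−0.18·log₂(0.18) = 0.4453
−0.28·log₂(0.28) = 0.5142
−0.26·log₂(0.26) = 0.5053
−0.05·log₂(0.05) = 0.2161
−0.18·log₂(0.18) = 0.4453
Sum ≈ 2.3423 → 2.342 bits.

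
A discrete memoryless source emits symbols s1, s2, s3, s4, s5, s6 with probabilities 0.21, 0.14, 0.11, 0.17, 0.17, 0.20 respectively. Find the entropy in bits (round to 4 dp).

2.5538 bits

H = −Σ pᵢ log₂ pᵢ.
−0.21·log₂(0.21) = 0.4728
−0.14·log₂(0.14) = 0.3971
−0.11·log₂(0.11) = 0.3503
−0.17·log₂(0.17) = 0.4346
−0.17·log₂(0.17) = 0.4346
−0.20·log₂(0.20) = 0.4644
Sum ≈ 2.5538 → 2.5538 bits.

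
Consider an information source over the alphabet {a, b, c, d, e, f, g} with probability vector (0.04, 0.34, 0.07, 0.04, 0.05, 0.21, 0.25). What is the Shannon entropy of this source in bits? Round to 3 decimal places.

2.358 bits

H = −Σ pᵢ log₂ pᵢ.
−0.04·log₂(0.04) = 0.1858
−0.34·log₂(0.34) = 0.5292
−0.07·log₂(0.07) = 0.2686
−0.04·log₂(0.04) = 0.1858
−0.05·log₂(0.05) = 0.2161
−0.21·log₂(0.21) = 0.4728
−0.25·log₂(0.25) = 0.5000
Sum ≈ 2.3582 → 2.358 bits.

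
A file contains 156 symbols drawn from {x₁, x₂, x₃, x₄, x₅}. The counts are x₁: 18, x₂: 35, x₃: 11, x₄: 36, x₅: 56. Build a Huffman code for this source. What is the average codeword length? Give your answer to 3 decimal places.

Probabilities are the counts divided by 156.
Repeatedly combine the two least-probable nodes; the expected code length is the sum of the merged weights.
merge 11/156 + 3/26 → 29/156
merge 29/156 + 35/156 → 16/39
merge 3/13 + 14/39 → 23/39
merge 16/39 + 23/39 → 1
L = 29/156 + 16/39 + 23/39 + 1 = 341/156 ≈ 2.186 bits/symbol.

2.186 bits/symbol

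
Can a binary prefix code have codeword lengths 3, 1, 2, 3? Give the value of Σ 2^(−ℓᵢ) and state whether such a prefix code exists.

With common denominator 2^3 = 8: Σ 2^(−ℓᵢ) = 1/8 + 4/8 + 2/8 + 1/8 = 8/8 = 1.
Kraft's inequality requires Σ ≤ 1; here Σ = 1 ≤ 1, so such a prefix code exists.

1; yes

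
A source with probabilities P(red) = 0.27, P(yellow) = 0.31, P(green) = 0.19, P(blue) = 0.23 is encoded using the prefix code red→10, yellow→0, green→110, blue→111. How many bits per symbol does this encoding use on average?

2.11 bits/symbol

L̄ = Σ pᵢ·ℓᵢ = 0.27·2 + 0.31·1 + 0.19·3 + 0.23·3 = 2.11 bits/symbol.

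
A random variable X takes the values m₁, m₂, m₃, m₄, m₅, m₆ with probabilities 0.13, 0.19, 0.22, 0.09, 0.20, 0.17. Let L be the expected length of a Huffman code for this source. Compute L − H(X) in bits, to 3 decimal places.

0.050 bits

Entropy H = −Σ p log₂ p ≈ 2.5301 bits.
Huffman merges: 9/100+13/100→11/50; 17/100+19/100→9/25; 1/5+11/50→21/50; 11/50+9/25→29/50; 21/50+29/50→1. L = 129/50 ≈ 2.5800.
L − H = 2.5800 − 2.5301 = 0.050 bits.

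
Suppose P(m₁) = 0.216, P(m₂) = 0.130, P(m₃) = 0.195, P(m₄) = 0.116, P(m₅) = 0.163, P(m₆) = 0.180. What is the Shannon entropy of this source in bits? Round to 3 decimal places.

H = −Σ pᵢ log₂ pᵢ.
−0.216·log₂(0.216) = 0.4776
−0.130·log₂(0.130) = 0.3826
−0.195·log₂(0.195) = 0.4599
−0.116·log₂(0.116) = 0.3605
−0.163·log₂(0.163) = 0.4266
−0.180·log₂(0.180) = 0.4453
Sum ≈ 2.5525 → 2.552 bits.

2.552 bits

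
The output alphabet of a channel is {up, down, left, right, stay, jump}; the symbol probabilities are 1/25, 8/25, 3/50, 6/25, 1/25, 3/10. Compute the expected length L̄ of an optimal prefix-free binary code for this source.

Repeatedly combine the two least-probable nodes; the expected code length is the sum of the merged weights.
merge 1/25 + 1/25 → 2/25
merge 3/50 + 2/25 → 7/50
merge 7/50 + 6/25 → 19/50
merge 3/10 + 8/25 → 31/50
merge 19/50 + 31/50 → 1
L = 2/25 + 7/50 + 19/50 + 31/50 + 1 = 111/50 = 2.22 bits/symbol.

2.22 bits/symbol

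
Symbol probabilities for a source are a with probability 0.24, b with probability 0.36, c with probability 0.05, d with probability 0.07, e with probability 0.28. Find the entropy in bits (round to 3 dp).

H = −Σ pᵢ log₂ pᵢ.
−0.24·log₂(0.24) = 0.4941
−0.36·log₂(0.36) = 0.5306
−0.05·log₂(0.05) = 0.2161
−0.07·log₂(0.07) = 0.2686
−0.28·log₂(0.28) = 0.5142
Sum ≈ 2.0236 → 2.024 bits.

2.024 bits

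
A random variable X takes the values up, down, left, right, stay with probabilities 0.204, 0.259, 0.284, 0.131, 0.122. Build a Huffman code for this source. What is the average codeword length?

Repeatedly combine the two least-probable nodes; the expected code length is the sum of the merged weights.
merge 61/500 + 131/1000 → 253/1000
merge 51/250 + 253/1000 → 457/1000
merge 259/1000 + 71/250 → 543/1000
merge 457/1000 + 543/1000 → 1
L = 253/1000 + 457/1000 + 543/1000 + 1 = 2253/1000 = 2.253 bits/symbol.

2.253 bits/symbol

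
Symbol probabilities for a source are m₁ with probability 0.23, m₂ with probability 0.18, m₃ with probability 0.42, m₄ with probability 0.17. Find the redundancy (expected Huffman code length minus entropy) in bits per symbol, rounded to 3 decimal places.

Entropy H = −Σ p log₂ p ≈ 1.8932 bits.
Huffman merges: 17/100+9/50→7/20; 23/100+7/20→29/50; 21/50+29/50→1. L = 193/100 ≈ 1.9300.
L − H = 1.9300 − 1.8932 = 0.037 bits.

0.037 bits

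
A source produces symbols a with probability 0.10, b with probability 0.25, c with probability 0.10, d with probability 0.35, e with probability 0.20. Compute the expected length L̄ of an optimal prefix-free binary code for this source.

2.2 bits/symbol

Repeatedly combine the two least-probable nodes; the expected code length is the sum of the merged weights.
merge 1/10 + 1/10 → 1/5
merge 1/5 + 1/5 → 2/5
merge 1/4 + 7/20 → 3/5
merge 2/5 + 3/5 → 1
L = 1/5 + 2/5 + 3/5 + 1 = 11/5 = 2.2 bits/symbol.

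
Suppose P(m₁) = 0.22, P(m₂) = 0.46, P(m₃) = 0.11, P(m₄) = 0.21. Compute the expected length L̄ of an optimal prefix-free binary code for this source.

Repeatedly combine the two least-probable nodes; the expected code length is the sum of the merged weights.
merge 11/100 + 21/100 → 8/25
merge 11/50 + 8/25 → 27/50
merge 23/50 + 27/50 → 1
L = 8/25 + 27/50 + 1 = 93/50 = 1.86 bits/symbol.

1.86 bits/symbol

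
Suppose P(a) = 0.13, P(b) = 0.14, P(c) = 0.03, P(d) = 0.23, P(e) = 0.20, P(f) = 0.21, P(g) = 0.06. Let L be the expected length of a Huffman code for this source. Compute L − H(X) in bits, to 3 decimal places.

Entropy H = −Σ p log₂ p ≈ 2.5999 bits.
Huffman merges: 3/100+3/50→9/100; 9/100+13/100→11/50; 7/50+1/5→17/50; 21/100+11/50→43/100; 23/100+17/50→57/100; 43/100+57/100→1. L = 53/20 ≈ 2.6500.
L − H = 2.6500 − 2.5999 = 0.050 bits.

0.050 bits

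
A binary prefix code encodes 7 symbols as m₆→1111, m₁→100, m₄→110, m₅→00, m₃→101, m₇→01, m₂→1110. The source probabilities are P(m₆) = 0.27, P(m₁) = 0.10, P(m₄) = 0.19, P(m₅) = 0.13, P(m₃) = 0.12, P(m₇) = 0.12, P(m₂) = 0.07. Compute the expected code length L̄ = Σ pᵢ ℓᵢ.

3.09 bits/symbol

L̄ = Σ pᵢ·ℓᵢ = 0.27·4 + 0.10·3 + 0.19·3 + 0.13·2 + 0.12·3 + 0.12·2 + 0.07·4 = 3.09 bits/symbol.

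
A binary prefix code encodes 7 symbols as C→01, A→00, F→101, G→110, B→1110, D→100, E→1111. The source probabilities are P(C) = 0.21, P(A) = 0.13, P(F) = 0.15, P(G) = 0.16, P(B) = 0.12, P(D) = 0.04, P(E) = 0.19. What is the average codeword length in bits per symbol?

L̄ = Σ pᵢ·ℓᵢ = 0.21·2 + 0.13·2 + 0.15·3 + 0.16·3 + 0.12·4 + 0.04·3 + 0.19·4 = 2.97 bits/symbol.

2.97 bits/symbol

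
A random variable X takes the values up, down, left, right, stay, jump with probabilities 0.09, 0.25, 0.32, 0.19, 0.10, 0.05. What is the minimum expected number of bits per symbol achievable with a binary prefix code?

2.38 bits/symbol

Repeatedly combine the two least-probable nodes; the expected code length is the sum of the merged weights.
merge 1/20 + 9/100 → 7/50
merge 1/10 + 7/50 → 6/25
merge 19/100 + 6/25 → 43/100
merge 1/4 + 8/25 → 57/100
merge 43/100 + 57/100 → 1
L = 7/50 + 6/25 + 43/100 + 57/100 + 1 = 119/50 = 2.38 bits/symbol.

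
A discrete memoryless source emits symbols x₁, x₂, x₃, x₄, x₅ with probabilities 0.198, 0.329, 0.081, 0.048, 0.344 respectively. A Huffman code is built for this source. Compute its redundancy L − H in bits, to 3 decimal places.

Entropy H = −Σ p log₂ p ≈ 2.0239 bits.
Huffman merges: 6/125+81/1000→129/1000; 129/1000+99/500→327/1000; 327/1000+329/1000→82/125; 43/125+82/125→1. L = 264/125 ≈ 2.1120.
L − H = 2.1120 − 2.0239 = 0.088 bits.

0.088 bits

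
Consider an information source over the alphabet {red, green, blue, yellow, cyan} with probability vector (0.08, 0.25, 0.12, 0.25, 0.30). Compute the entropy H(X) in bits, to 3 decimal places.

H = −Σ pᵢ log₂ pᵢ.
−0.08·log₂(0.08) = 0.2915
−0.25·log₂(0.25) = 0.5000
−0.12·log₂(0.12) = 0.3671
−0.25·log₂(0.25) = 0.5000
−0.30·log₂(0.30) = 0.5211
Sum ≈ 2.1797 → 2.180 bits.

2.180 bits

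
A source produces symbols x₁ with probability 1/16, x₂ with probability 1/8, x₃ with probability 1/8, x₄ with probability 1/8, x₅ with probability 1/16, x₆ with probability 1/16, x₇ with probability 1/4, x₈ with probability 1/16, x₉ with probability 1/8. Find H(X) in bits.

3 bits

Each probability is a power of 1/2, so log₂(1/p) is an integer.
H = Σ p·log₂(1/p) = 1/16·4 + 1/8·3 + 1/8·3 + 1/8·3 + 1/16·4 + 1/16·4 + 1/4·2 + 1/16·4 + 1/8·3 = 3 bits.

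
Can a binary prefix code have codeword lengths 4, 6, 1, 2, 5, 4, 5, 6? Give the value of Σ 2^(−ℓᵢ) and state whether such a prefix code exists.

0.96875; yes

With common denominator 2^6 = 64: Σ 2^(−ℓᵢ) = 4/64 + 1/64 + 32/64 + 16/64 + 2/64 + 4/64 + 2/64 + 1/64 = 62/64 = 0.96875.
Kraft's inequality requires Σ ≤ 1; here Σ = 0.96875 ≤ 1, so such a prefix code exists.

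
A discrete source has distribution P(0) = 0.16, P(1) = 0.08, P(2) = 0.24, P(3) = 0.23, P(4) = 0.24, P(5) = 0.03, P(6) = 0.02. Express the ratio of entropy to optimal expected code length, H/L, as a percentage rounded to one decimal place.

Entropy H = −Σ p log₂ p ≈ 2.4551 bits.
Huffman merges: 1/50+3/100→1/20; 1/20+2/25→13/100; 13/100+4/25→29/100; 23/100+6/25→47/100; 6/25+29/100→53/100; 47/100+53/100→1. L = 247/100 ≈ 2.4700.
Efficiency = H/L = 2.4551/2.4700 = 99.4%.

99.4%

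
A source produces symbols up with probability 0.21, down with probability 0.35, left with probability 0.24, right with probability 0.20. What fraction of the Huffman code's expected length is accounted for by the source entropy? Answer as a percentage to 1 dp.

Entropy H = −Σ p log₂ p ≈ 1.9614 bits.
Huffman merges: 1/5+21/100→41/100; 6/25+7/20→59/100; 41/100+59/100→1. L = 2 ≈ 2.0000.
Efficiency = H/L = 1.9614/2.0000 = 98.1%.

98.1%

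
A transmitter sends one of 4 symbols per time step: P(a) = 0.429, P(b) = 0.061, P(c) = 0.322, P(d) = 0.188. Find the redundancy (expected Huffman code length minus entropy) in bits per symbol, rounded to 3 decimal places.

Entropy H = −Σ p log₂ p ≈ 1.7497 bits.
Huffman merges: 61/1000+47/250→249/1000; 249/1000+161/500→571/1000; 429/1000+571/1000→1. L = 91/50 ≈ 1.8200.
L − H = 1.8200 − 1.7497 = 0.070 bits.

0.070 bits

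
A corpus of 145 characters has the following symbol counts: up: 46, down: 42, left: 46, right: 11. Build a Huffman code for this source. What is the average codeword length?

Probabilities are the counts divided by 145.
Repeatedly combine the two least-probable nodes; the expected code length is the sum of the merged weights.
merge 11/145 + 42/145 → 53/145
merge 46/145 + 46/145 → 92/145
merge 53/145 + 92/145 → 1
L = 53/145 + 92/145 + 1 = 2 bits/symbol.

2 bits/symbol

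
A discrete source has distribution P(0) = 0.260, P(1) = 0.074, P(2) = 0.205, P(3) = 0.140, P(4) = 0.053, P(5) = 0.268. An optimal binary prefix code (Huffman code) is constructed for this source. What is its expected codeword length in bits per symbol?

2.394 bits/symbol

Repeatedly combine the two least-probable nodes; the expected code length is the sum of the merged weights.
merge 53/1000 + 37/500 → 127/1000
merge 127/1000 + 7/50 → 267/1000
merge 41/200 + 13/50 → 93/200
merge 267/1000 + 67/250 → 107/200
merge 93/200 + 107/200 → 1
L = 127/1000 + 267/1000 + 93/200 + 107/200 + 1 = 1197/500 = 2.394 bits/symbol.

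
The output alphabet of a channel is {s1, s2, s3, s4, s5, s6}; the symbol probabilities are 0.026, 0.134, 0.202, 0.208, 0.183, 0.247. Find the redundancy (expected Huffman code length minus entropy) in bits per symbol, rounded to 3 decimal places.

0.094 bits

Entropy H = −Σ p log₂ p ≈ 2.4094 bits.
Huffman merges: 13/500+67/500→4/25; 4/25+183/1000→343/1000; 101/500+26/125→41/100; 247/1000+343/1000→59/100; 41/100+59/100→1. L = 2503/1000 ≈ 2.5030.
L − H = 2.5030 − 2.4094 = 0.094 bits.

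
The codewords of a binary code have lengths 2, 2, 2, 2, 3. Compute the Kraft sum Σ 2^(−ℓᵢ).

1.125

With common denominator 2^3 = 8: Σ 2^(−ℓᵢ) = 2/8 + 2/8 + 2/8 + 2/8 + 1/8 = 9/8 = 1.125.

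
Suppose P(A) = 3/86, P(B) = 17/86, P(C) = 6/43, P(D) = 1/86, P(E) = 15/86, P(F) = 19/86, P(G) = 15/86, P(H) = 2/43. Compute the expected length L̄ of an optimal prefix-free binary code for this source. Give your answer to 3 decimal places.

2.721 bits/symbol

Repeatedly combine the two least-probable nodes; the expected code length is the sum of the merged weights.
merge 1/86 + 3/86 → 2/43
merge 2/43 + 2/43 → 4/43
merge 4/43 + 6/43 → 10/43
merge 15/86 + 15/86 → 15/43
merge 17/86 + 19/86 → 18/43
merge 10/43 + 15/43 → 25/43
merge 18/43 + 25/43 → 1
L = 2/43 + 4/43 + 10/43 + 15/43 + 18/43 + 25/43 + 1 = 117/43 ≈ 2.721 bits/symbol.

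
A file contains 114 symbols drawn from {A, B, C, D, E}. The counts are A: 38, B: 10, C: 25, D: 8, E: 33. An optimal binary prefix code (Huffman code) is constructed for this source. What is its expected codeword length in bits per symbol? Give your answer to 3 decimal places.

2.158 bits/symbol

Probabilities are the counts divided by 114.
Repeatedly combine the two least-probable nodes; the expected code length is the sum of the merged weights.
merge 4/57 + 5/57 → 3/19
merge 3/19 + 25/114 → 43/114
merge 11/38 + 1/3 → 71/114
merge 43/114 + 71/114 → 1
L = 3/19 + 43/114 + 71/114 + 1 = 41/19 ≈ 2.158 bits/symbol.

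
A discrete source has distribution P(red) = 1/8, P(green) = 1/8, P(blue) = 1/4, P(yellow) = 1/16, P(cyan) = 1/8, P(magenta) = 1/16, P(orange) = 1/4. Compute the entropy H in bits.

Each probability is a power of 1/2, so log₂(1/p) is an integer.
H = Σ p·log₂(1/p) = 1/8·3 + 1/8·3 + 1/4·2 + 1/16·4 + 1/8·3 + 1/16·4 + 1/4·2 = 2.625 bits.

2.625 bits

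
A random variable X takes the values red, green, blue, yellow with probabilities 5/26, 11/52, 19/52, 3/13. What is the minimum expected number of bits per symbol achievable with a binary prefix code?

Repeatedly combine the two least-probable nodes; the expected code length is the sum of the merged weights.
merge 5/26 + 11/52 → 21/52
merge 3/13 + 19/52 → 31/52
merge 21/52 + 31/52 → 1
L = 21/52 + 31/52 + 1 = 2 bits/symbol.

2 bits/symbol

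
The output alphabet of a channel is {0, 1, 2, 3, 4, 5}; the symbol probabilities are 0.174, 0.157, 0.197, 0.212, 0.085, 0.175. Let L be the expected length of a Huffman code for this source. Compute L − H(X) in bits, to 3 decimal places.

0.054 bits

Entropy H = −Σ p log₂ p ≈ 2.5368 bits.
Huffman merges: 17/200+157/1000→121/500; 87/500+7/40→349/1000; 197/1000+53/250→409/1000; 121/500+349/1000→591/1000; 409/1000+591/1000→1. L = 2591/1000 ≈ 2.5910.
L − H = 2.5910 − 2.5368 = 0.054 bits.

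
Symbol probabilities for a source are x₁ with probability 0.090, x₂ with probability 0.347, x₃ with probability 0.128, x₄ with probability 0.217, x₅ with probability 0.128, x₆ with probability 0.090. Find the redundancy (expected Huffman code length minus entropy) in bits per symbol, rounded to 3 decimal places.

Entropy H = −Σ p log₂ p ≈ 2.3927 bits.
Huffman merges: 9/100+9/100→9/50; 16/125+16/125→32/125; 9/50+217/1000→397/1000; 32/125+347/1000→603/1000; 397/1000+603/1000→1. L = 609/250 ≈ 2.4360.
L − H = 2.4360 − 2.3927 = 0.043 bits.

0.043 bits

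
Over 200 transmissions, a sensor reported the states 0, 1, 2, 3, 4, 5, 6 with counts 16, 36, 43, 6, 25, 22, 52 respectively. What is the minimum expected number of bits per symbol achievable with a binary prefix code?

2.635 bits/symbol

Probabilities are the counts divided by 200.
Repeatedly combine the two least-probable nodes; the expected code length is the sum of the merged weights.
merge 3/100 + 2/25 → 11/100
merge 11/100 + 11/100 → 11/50
merge 1/8 + 9/50 → 61/200
merge 43/200 + 11/50 → 87/200
merge 13/50 + 61/200 → 113/200
merge 87/200 + 113/200 → 1
L = 11/100 + 11/50 + 61/200 + 87/200 + 113/200 + 1 = 527/200 = 2.635 bits/symbol.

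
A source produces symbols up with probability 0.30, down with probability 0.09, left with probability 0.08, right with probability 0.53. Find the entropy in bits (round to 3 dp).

1.611 bits

H = −Σ pᵢ log₂ pᵢ.
−0.30·log₂(0.30) = 0.5211
−0.09·log₂(0.09) = 0.3127
−0.08·log₂(0.08) = 0.2915
−0.53·log₂(0.53) = 0.4854
Sum ≈ 1.6107 → 1.611 bits.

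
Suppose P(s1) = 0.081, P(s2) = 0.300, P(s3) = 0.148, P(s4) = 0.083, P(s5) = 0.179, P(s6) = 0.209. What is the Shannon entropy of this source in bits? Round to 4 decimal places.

H = −Σ pᵢ log₂ pᵢ.
−0.081·log₂(0.081) = 0.2937
−0.300·log₂(0.300) = 0.5211
−0.148·log₂(0.148) = 0.4079
−0.083·log₂(0.083) = 0.2980
−0.179·log₂(0.179) = 0.4443
−0.209·log₂(0.209) = 0.4720
Sum ≈ 2.4370 → 2.4370 bits.

2.4370 bits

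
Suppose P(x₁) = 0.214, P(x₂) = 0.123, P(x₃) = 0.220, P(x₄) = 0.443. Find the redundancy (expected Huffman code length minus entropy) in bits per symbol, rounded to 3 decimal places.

0.045 bits

Entropy H = −Σ p log₂ p ≈ 1.8488 bits.
Huffman merges: 123/1000+107/500→337/1000; 11/50+337/1000→557/1000; 443/1000+557/1000→1. L = 947/500 ≈ 1.8940.
L − H = 1.8940 − 1.8488 = 0.045 bits.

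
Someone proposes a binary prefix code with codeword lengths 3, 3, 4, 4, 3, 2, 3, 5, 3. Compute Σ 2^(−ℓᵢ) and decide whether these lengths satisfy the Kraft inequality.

1.03125; no

With common denominator 2^5 = 32: Σ 2^(−ℓᵢ) = 4/32 + 4/32 + 2/32 + 2/32 + 4/32 + 8/32 + 4/32 + 1/32 + 4/32 = 33/32 = 1.03125.
Kraft's inequality requires Σ ≤ 1; here Σ = 1.03125 > 1, so no such prefix code exists.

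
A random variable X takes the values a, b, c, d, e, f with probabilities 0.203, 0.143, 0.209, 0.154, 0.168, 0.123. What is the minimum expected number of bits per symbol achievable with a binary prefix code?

Repeatedly combine the two least-probable nodes; the expected code length is the sum of the merged weights.
merge 123/1000 + 143/1000 → 133/500
merge 77/500 + 21/125 → 161/500
merge 203/1000 + 209/1000 → 103/250
merge 133/500 + 161/500 → 147/250
merge 103/250 + 147/250 → 1
L = 133/500 + 161/500 + 103/250 + 147/250 + 1 = 647/250 = 2.588 bits/symbol.

2.588 bits/symbol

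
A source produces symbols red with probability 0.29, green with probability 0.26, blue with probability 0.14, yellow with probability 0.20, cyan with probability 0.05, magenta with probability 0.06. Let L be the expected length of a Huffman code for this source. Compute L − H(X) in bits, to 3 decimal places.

0.016 bits

Entropy H = −Σ p log₂ p ≈ 2.3443 bits.
Huffman merges: 1/20+3/50→11/100; 11/100+7/50→1/4; 1/5+1/4→9/20; 13/50+29/100→11/20; 9/20+11/20→1. L = 59/25 ≈ 2.3600.
L − H = 2.3600 − 2.3443 = 0.016 bits.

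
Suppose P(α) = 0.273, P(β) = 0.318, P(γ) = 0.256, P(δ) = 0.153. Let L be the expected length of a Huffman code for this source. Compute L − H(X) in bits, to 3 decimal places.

0.045 bits

Entropy H = −Σ p log₂ p ≈ 1.9546 bits.
Huffman merges: 153/1000+32/125→409/1000; 273/1000+159/500→591/1000; 409/1000+591/1000→1. L = 2 ≈ 2.0000.
L − H = 2.0000 − 1.9546 = 0.045 bits.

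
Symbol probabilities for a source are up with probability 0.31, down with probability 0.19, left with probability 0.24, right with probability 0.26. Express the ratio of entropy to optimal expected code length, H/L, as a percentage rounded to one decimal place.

98.9%

Entropy H = −Σ p log₂ p ≈ 1.9784 bits.
Huffman merges: 19/100+6/25→43/100; 13/50+31/100→57/100; 43/100+57/100→1. L = 2 ≈ 2.0000.
Efficiency = H/L = 1.9784/2.0000 = 98.9%.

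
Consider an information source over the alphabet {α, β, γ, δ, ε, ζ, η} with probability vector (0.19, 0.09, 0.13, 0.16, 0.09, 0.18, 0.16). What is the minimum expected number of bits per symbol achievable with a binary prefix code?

2.81 bits/symbol

Repeatedly combine the two least-probable nodes; the expected code length is the sum of the merged weights.
merge 9/100 + 9/100 → 9/50
merge 13/100 + 4/25 → 29/100
merge 4/25 + 9/50 → 17/50
merge 9/50 + 19/100 → 37/100
merge 29/100 + 17/50 → 63/100
merge 37/100 + 63/100 → 1
L = 9/50 + 29/100 + 17/50 + 37/100 + 63/100 + 1 = 281/100 = 2.81 bits/symbol.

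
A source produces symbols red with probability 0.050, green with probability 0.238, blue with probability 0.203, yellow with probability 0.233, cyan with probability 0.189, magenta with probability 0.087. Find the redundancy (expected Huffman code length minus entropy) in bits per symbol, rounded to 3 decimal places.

Entropy H = −Σ p log₂ p ≈ 2.4264 bits.
Huffman merges: 1/20+87/1000→137/1000; 137/1000+189/1000→163/500; 203/1000+233/1000→109/250; 119/500+163/500→141/250; 109/250+141/250→1. L = 2463/1000 ≈ 2.4630.
L − H = 2.4630 − 2.4264 = 0.037 bits.

0.037 bits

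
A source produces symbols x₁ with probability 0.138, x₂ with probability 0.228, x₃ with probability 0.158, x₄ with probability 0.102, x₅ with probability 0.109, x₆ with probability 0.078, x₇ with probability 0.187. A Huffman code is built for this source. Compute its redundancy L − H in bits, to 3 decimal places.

Entropy H = −Σ p log₂ p ≈ 2.7251 bits.
Huffman merges: 39/500+51/500→9/50; 109/1000+69/500→247/1000; 79/500+9/50→169/500; 187/1000+57/250→83/200; 247/1000+169/500→117/200; 83/200+117/200→1. L = 553/200 ≈ 2.7650.
L − H = 2.7650 − 2.7251 = 0.040 bits.

0.040 bits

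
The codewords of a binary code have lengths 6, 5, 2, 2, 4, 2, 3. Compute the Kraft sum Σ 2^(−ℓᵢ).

0.984375

With common denominator 2^6 = 64: Σ 2^(−ℓᵢ) = 1/64 + 2/64 + 16/64 + 16/64 + 4/64 + 16/64 + 8/64 = 63/64 = 0.984375.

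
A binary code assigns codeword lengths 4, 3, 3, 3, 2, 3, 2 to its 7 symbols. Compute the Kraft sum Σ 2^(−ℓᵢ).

1.0625

With common denominator 2^4 = 16: Σ 2^(−ℓᵢ) = 1/16 + 2/16 + 2/16 + 2/16 + 4/16 + 2/16 + 4/16 = 17/16 = 1.0625.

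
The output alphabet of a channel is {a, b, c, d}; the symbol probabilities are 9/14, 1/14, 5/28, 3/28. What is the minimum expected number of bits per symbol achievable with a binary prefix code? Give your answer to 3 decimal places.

Repeatedly combine the two least-probable nodes; the expected code length is the sum of the merged weights.
merge 1/14 + 3/28 → 5/28
merge 5/28 + 5/28 → 5/14
merge 5/14 + 9/14 → 1
L = 5/28 + 5/14 + 1 = 43/28 ≈ 1.536 bits/symbol.

1.536 bits/symbol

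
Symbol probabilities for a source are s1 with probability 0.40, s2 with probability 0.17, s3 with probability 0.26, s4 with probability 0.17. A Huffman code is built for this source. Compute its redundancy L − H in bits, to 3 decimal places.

Entropy H = −Σ p log₂ p ≈ 1.9032 bits.
Huffman merges: 17/100+17/100→17/50; 13/50+17/50→3/5; 2/5+3/5→1. L = 97/50 ≈ 1.9400.
L − H = 1.9400 − 1.9032 = 0.037 bits.

0.037 bits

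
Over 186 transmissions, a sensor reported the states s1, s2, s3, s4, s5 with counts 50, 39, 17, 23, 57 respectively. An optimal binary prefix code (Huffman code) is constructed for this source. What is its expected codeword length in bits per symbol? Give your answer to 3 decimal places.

Probabilities are the counts divided by 186.
Repeatedly combine the two least-probable nodes; the expected code length is the sum of the merged weights.
merge 17/186 + 23/186 → 20/93
merge 13/62 + 20/93 → 79/186
merge 25/93 + 19/62 → 107/186
merge 79/186 + 107/186 → 1
L = 20/93 + 79/186 + 107/186 + 1 = 206/93 ≈ 2.215 bits/symbol.

2.215 bits/symbol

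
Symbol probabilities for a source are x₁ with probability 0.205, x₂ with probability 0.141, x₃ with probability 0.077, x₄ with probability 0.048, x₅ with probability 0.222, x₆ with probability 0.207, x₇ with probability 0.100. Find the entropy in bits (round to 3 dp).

H = −Σ pᵢ log₂ pᵢ.
−0.205·log₂(0.205) = 0.4687
−0.141·log₂(0.141) = 0.3985
−0.077·log₂(0.077) = 0.2848
−0.048·log₂(0.048) = 0.2103
−0.222·log₂(0.222) = 0.4820
−0.207·log₂(0.207) = 0.4704
−0.100·log₂(0.100) = 0.3322
Sum ≈ 2.6469 → 2.647 bits.

2.647 bits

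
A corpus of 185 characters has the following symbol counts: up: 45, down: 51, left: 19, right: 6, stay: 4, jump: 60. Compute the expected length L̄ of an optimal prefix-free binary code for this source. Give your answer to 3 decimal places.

2.211 bits/symbol

Probabilities are the counts divided by 185.
Repeatedly combine the two least-probable nodes; the expected code length is the sum of the merged weights.
merge 4/185 + 6/185 → 2/37
merge 2/37 + 19/185 → 29/185
merge 29/185 + 9/37 → 2/5
merge 51/185 + 12/37 → 3/5
merge 2/5 + 3/5 → 1
L = 2/37 + 29/185 + 2/5 + 3/5 + 1 = 409/185 ≈ 2.211 bits/symbol.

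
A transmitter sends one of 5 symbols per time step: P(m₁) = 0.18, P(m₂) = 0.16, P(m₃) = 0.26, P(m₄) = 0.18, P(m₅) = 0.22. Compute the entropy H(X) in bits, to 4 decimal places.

H = −Σ pᵢ log₂ pᵢ.
−0.18·log₂(0.18) = 0.4453
−0.16·log₂(0.16) = 0.4230
−0.26·log₂(0.26) = 0.5053
−0.18·log₂(0.18) = 0.4453
−0.22·log₂(0.22) = 0.4806
Sum ≈ 2.2995 → 2.2995 bits.

2.2995 bits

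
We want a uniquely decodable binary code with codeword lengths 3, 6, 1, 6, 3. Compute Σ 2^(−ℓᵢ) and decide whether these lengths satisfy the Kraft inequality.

0.78125; yes

With common denominator 2^6 = 64: Σ 2^(−ℓᵢ) = 8/64 + 1/64 + 32/64 + 1/64 + 8/64 = 50/64 = 0.78125.
Kraft's inequality requires Σ ≤ 1; here Σ = 0.78125 ≤ 1, so such a prefix code exists.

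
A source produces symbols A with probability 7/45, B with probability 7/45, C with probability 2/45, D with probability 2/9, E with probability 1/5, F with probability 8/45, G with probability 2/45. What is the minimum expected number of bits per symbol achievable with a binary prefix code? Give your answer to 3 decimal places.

2.667 bits/symbol

Repeatedly combine the two least-probable nodes; the expected code length is the sum of the merged weights.
merge 2/45 + 2/45 → 4/45
merge 4/45 + 7/45 → 11/45
merge 7/45 + 8/45 → 1/3
merge 1/5 + 2/9 → 19/45
merge 11/45 + 1/3 → 26/45
merge 19/45 + 26/45 → 1
L = 4/45 + 11/45 + 1/3 + 19/45 + 26/45 + 1 = 8/3 ≈ 2.667 bits/symbol.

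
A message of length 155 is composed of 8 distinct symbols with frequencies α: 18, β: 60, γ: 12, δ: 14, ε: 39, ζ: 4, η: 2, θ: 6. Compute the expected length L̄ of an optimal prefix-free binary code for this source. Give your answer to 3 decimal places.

2.452 bits/symbol

Probabilities are the counts divided by 155.
Repeatedly combine the two least-probable nodes; the expected code length is the sum of the merged weights.
merge 2/155 + 4/155 → 6/155
merge 6/155 + 6/155 → 12/155
merge 12/155 + 12/155 → 24/155
merge 14/155 + 18/155 → 32/155
merge 24/155 + 32/155 → 56/155
merge 39/155 + 56/155 → 19/31
merge 12/31 + 19/31 → 1
L = 6/155 + 12/155 + 24/155 + 32/155 + 56/155 + 19/31 + 1 = 76/31 ≈ 2.452 bits/symbol.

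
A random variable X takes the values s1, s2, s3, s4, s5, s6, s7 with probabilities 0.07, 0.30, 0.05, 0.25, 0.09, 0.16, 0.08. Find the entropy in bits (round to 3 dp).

H = −Σ pᵢ log₂ pᵢ.
−0.07·log₂(0.07) = 0.2686
−0.30·log₂(0.30) = 0.5211
−0.05·log₂(0.05) = 0.2161
−0.25·log₂(0.25) = 0.5000
−0.09·log₂(0.09) = 0.3127
−0.16·log₂(0.16) = 0.4230
−0.08·log₂(0.08) = 0.2915
Sum ≈ 2.5329 → 2.533 bits.

2.533 bits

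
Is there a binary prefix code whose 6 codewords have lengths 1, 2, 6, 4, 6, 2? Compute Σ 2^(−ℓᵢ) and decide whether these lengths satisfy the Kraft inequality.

1.09375; no

With common denominator 2^6 = 64: Σ 2^(−ℓᵢ) = 32/64 + 16/64 + 1/64 + 4/64 + 1/64 + 16/64 = 70/64 = 1.09375.
Kraft's inequality requires Σ ≤ 1; here Σ = 1.09375 > 1, so no such prefix code exists.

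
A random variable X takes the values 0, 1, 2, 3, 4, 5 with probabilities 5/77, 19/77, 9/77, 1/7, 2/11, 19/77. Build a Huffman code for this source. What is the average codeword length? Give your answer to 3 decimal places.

2.506 bits/symbol

Repeatedly combine the two least-probable nodes; the expected code length is the sum of the merged weights.
merge 5/77 + 9/77 → 2/11
merge 1/7 + 2/11 → 25/77
merge 2/11 + 19/77 → 3/7
merge 19/77 + 25/77 → 4/7
merge 3/7 + 4/7 → 1
L = 2/11 + 25/77 + 3/7 + 4/7 + 1 = 193/77 ≈ 2.506 bits/symbol.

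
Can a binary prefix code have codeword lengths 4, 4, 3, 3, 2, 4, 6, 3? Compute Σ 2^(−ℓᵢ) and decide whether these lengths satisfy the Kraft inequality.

0.828125; yes

With common denominator 2^6 = 64: Σ 2^(−ℓᵢ) = 4/64 + 4/64 + 8/64 + 8/64 + 16/64 + 4/64 + 1/64 + 8/64 = 53/64 = 0.828125.
Kraft's inequality requires Σ ≤ 1; here Σ = 0.828125 ≤ 1, so such a prefix code exists.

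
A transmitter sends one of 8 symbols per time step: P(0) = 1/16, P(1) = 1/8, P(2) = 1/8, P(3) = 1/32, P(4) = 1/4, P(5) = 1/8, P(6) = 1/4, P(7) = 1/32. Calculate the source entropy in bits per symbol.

2.6875 bits

Each probability is a power of 1/2, so log₂(1/p) is an integer.
H = Σ p·log₂(1/p) = 1/16·4 + 1/8·3 + 1/8·3 + 1/32·5 + 1/4·2 + 1/8·3 + 1/4·2 + 1/32·5 = 2.6875 bits.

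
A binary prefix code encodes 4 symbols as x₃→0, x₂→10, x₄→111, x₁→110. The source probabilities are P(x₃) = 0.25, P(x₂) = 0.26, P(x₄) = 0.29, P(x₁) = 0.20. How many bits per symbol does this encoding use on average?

2.24 bits/symbol

L̄ = Σ pᵢ·ℓᵢ = 0.25·1 + 0.26·2 + 0.29·3 + 0.20·3 = 2.24 bits/symbol.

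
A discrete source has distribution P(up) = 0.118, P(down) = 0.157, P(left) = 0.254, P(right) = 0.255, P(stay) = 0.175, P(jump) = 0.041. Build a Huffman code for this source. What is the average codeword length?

Repeatedly combine the two least-probable nodes; the expected code length is the sum of the merged weights.
merge 41/1000 + 59/500 → 159/1000
merge 157/1000 + 159/1000 → 79/250
merge 7/40 + 127/500 → 429/1000
merge 51/200 + 79/250 → 571/1000
merge 429/1000 + 571/1000 → 1
L = 159/1000 + 79/250 + 429/1000 + 571/1000 + 1 = 99/40 = 2.475 bits/symbol.

2.475 bits/symbol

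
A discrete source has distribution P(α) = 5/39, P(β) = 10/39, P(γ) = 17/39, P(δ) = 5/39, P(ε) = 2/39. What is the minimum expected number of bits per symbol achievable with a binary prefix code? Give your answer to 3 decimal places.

2.051 bits/symbol

Repeatedly combine the two least-probable nodes; the expected code length is the sum of the merged weights.
merge 2/39 + 5/39 → 7/39
merge 5/39 + 7/39 → 4/13
merge 10/39 + 4/13 → 22/39
merge 17/39 + 22/39 → 1
L = 7/39 + 4/13 + 22/39 + 1 = 80/39 ≈ 2.051 bits/symbol.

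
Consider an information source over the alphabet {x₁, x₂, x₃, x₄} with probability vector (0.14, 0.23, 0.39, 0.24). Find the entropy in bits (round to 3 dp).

H = −Σ pᵢ log₂ pᵢ.
−0.14·log₂(0.14) = 0.3971
−0.23·log₂(0.23) = 0.4877
−0.39·log₂(0.39) = 0.5298
−0.24·log₂(0.24) = 0.4941
Sum ≈ 1.9087 → 1.909 bits.

1.909 bits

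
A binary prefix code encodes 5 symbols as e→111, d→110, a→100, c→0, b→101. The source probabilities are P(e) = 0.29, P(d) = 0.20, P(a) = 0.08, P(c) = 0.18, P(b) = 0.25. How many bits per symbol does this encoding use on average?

2.64 bits/symbol

L̄ = Σ pᵢ·ℓᵢ = 0.29·3 + 0.20·3 + 0.08·3 + 0.18·1 + 0.25·3 = 2.64 bits/symbol.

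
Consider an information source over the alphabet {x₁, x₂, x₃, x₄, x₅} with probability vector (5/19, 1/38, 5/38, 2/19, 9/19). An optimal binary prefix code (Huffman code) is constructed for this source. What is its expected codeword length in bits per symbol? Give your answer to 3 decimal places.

Repeatedly combine the two least-probable nodes; the expected code length is the sum of the merged weights.
merge 1/38 + 2/19 → 5/38
merge 5/38 + 5/38 → 5/19
merge 5/19 + 5/19 → 10/19
merge 9/19 + 10/19 → 1
L = 5/38 + 5/19 + 10/19 + 1 = 73/38 ≈ 1.921 bits/symbol.

1.921 bits/symbol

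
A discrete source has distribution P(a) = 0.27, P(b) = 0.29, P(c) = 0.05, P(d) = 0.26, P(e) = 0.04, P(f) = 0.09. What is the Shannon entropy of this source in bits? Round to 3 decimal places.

H = −Σ pᵢ log₂ pᵢ.
−0.27·log₂(0.27) = 0.5100
−0.29·log₂(0.29) = 0.5179
−0.05·log₂(0.05) = 0.2161
−0.26·log₂(0.26) = 0.5053
−0.04·log₂(0.04) = 0.1858
−0.09·log₂(0.09) = 0.3127
Sum ≈ 2.2477 → 2.248 bits.

2.248 bits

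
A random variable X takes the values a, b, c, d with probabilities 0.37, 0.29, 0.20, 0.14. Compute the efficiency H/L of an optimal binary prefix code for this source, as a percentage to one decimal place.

Entropy H = −Σ p log₂ p ≈ 1.9101 bits.
Huffman merges: 7/50+1/5→17/50; 29/100+17/50→63/100; 37/100+63/100→1. L = 197/100 ≈ 1.9700.
Efficiency = H/L = 1.9101/1.9700 = 97.0%.

97.0%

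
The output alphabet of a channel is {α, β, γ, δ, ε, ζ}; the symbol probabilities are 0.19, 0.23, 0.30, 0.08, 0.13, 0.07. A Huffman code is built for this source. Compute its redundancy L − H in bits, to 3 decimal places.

0.023 bits

Entropy H = −Σ p log₂ p ≈ 2.4067 bits.
Huffman merges: 7/100+2/25→3/20; 13/100+3/20→7/25; 19/100+23/100→21/50; 7/25+3/10→29/50; 21/50+29/50→1. L = 243/100 ≈ 2.4300.
L − H = 2.4300 − 2.4067 = 0.023 bits.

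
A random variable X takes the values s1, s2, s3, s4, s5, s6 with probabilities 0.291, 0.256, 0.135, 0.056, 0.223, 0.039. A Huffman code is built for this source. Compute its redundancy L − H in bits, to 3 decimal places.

Entropy H = −Σ p log₂ p ≈ 2.3097 bits.
Huffman merges: 39/1000+7/125→19/200; 19/200+27/200→23/100; 223/1000+23/100→453/1000; 32/125+291/1000→547/1000; 453/1000+547/1000→1. L = 93/40 ≈ 2.3250.
L − H = 2.3250 − 2.3097 = 0.015 bits.

0.015 bits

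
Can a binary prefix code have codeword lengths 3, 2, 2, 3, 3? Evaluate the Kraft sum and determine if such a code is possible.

0.875; yes

With common denominator 2^3 = 8: Σ 2^(−ℓᵢ) = 1/8 + 2/8 + 2/8 + 1/8 + 1/8 = 7/8 = 0.875.
Kraft's inequality requires Σ ≤ 1; here Σ = 0.875 ≤ 1, so such a prefix code exists.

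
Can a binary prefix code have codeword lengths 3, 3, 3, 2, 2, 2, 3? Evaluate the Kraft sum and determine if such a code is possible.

1.25; no

With common denominator 2^3 = 8: Σ 2^(−ℓᵢ) = 1/8 + 1/8 + 1/8 + 2/8 + 2/8 + 2/8 + 1/8 = 10/8 = 1.25.
Kraft's inequality requires Σ ≤ 1; here Σ = 1.25 > 1, so no such prefix code exists.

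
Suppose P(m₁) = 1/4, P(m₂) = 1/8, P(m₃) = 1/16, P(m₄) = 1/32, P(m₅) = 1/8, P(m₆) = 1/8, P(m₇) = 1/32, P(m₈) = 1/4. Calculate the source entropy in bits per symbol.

2.6875 bits

Each probability is a power of 1/2, so log₂(1/p) is an integer.
H = Σ p·log₂(1/p) = 1/4·2 + 1/8·3 + 1/16·4 + 1/32·5 + 1/8·3 + 1/8·3 + 1/32·5 + 1/4·2 = 2.6875 bits.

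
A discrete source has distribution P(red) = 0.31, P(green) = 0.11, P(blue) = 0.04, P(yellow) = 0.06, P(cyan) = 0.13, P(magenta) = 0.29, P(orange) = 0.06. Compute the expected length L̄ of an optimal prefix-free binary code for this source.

Repeatedly combine the two least-probable nodes; the expected code length is the sum of the merged weights.
merge 1/25 + 3/50 → 1/10
merge 3/50 + 1/10 → 4/25
merge 11/100 + 13/100 → 6/25
merge 4/25 + 6/25 → 2/5
merge 29/100 + 31/100 → 3/5
merge 2/5 + 3/5 → 1
L = 1/10 + 4/25 + 6/25 + 2/5 + 3/5 + 1 = 5/2 = 2.5 bits/symbol.

2.5 bits/symbol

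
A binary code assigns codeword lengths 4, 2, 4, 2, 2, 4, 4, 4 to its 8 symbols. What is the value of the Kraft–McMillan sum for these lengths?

With common denominator 2^4 = 16: Σ 2^(−ℓᵢ) = 1/16 + 4/16 + 1/16 + 4/16 + 4/16 + 1/16 + 1/16 + 1/16 = 17/16 = 1.0625.

1.0625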